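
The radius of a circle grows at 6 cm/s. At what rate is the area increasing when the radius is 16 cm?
192π cm²/s

A = πr²
dA/dt = 2πr · dr/dt = 2π(16)(6) = 192π cm²/s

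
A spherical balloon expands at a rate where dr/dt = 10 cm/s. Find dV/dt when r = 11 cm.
4840π cm³/s

V = (4/3)πr³
dV/dt = dV/dr · dr/dt = 4πr² · 10
At r = 11: dV/dt = 4840π cm³/s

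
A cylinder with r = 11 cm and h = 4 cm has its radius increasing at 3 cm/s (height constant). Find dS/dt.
156π cm²/s

S = 2πrh + 2πr² (lateral + bases)
dS/dt = (2πh + 4πr)·dr/dt = (2π·4 + 4π·11)·3
= 156π cm²/s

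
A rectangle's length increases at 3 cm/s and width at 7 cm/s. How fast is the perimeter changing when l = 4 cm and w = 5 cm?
20 cm/s

P = 2(l + w)
dP/dt = 2(dl/dt + dw/dt) = 2(3 + 7) = 20 cm/s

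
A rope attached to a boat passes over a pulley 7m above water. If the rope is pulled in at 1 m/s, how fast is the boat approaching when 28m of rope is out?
4√15/15 ≈ 1.033 m/s

rope² = x² + 7²
x = √(28² - 7²) = 7√15
dx/dt = (rope/x) · d(rope)/dt = (28/(7√15)) · (-1) = -4√15/15 m/s
The boat approaches at 4√15/15 ≈ 1.033 m/s.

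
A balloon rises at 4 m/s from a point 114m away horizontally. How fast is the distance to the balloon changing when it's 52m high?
104√157/785 ≈ 1.66 m/s

z² = 114² + y²
z = √(114² + 52²) = 10√157
dz/dt = y/z · dy/dt = 52/(10√157) · 4 = 104√157/785 ≈ 1.66 m/s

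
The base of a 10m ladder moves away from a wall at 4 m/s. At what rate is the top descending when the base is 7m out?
28√51/51 ≈ 3.921 m/s

x² + y² = 10²
2x·dx/dt + 2y·dy/dt = 0
dy/dt = -x/y · dx/dt = -7/√51 · 4 = -28√51/51 m/s
The top is descending at 28√51/51 ≈ 3.921 m/s.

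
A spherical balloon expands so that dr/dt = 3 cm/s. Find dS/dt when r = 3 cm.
72π cm²/s

S = 4πr²
dS/dt = dS/dr · dr/dt = 8πr · 3
At r = 3: dS/dt = 72π cm²/s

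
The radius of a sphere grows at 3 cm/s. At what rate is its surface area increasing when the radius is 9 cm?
216π cm²/s

S = 4πr²
dS/dt = dS/dr · dr/dt = 8πr · 3
At r = 9: dS/dt = 216π cm²/s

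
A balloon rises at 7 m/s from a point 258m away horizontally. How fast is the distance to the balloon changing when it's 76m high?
266√18085/18085 ≈ 1.978 m/s

z² = 258² + y²
z = √(258² + 76²) = 2√18085
dz/dt = y/z · dy/dt = 76/(2√18085) · 7 = 266√18085/18085 ≈ 1.978 m/s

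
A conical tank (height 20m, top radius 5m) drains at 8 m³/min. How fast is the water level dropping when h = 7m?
128/(49π) ≈ 0.8315 m/min

r/h = 5/20, so r = (1/4)h
V = (1/3)πr²h = (1/3)π((1/4)h)²h = (1/48)πh³
dV/dh = (1/16)πh²
dh/dt = (dV/dt)/(dV/dh) = -8/((1/16)π·7²) = -128/(49π) m/min
The level is dropping at 128/(49π) ≈ 0.8315 m/min.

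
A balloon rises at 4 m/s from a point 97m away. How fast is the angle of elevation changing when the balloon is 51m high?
0.032306 rad/s

tan(θ) = y/97
sec²(θ) · dθ/dt = (1/97) · dy/dt
dθ/dt = cos²(θ)/97 · 4 = 97/(97² + 51²) · 4
dθ/dt = 0.032306 rad/s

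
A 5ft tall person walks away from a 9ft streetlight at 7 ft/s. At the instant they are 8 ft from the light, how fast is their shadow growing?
35/4 ft/s

By similar triangles: 9/(x+s) = 5/s
Solving: s = 5x/4
ds/dt = 5/4 · dx/dt = 5/4 · 7 = 35/4 ft/s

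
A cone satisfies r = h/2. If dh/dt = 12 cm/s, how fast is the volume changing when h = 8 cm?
192π cm³/s

V = (1/3)π(h/2)²h = πh³/12
dV/dt = πh²/4 · 12
At h = 8: dV/dt = 192π cm³/s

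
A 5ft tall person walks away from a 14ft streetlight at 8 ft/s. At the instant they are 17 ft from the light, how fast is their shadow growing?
40/9 ft/s

By similar triangles: 14/(x+s) = 5/s
Solving: s = 5x/9
ds/dt = 5/9 · dx/dt = 5/9 · 8 = 40/9 ft/s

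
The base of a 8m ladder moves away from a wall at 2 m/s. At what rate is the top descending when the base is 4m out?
2√3/3 ≈ 1.155 m/s

x² + y² = 8²
2x·dx/dt + 2y·dy/dt = 0
dy/dt = -x/y · dx/dt = -4/(4√3) · 2 = -2√3/3 m/s
The top is descending at 2√3/3 ≈ 1.155 m/s.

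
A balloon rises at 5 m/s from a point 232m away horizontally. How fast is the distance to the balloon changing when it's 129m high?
129√70465/14093 ≈ 2.43 m/s

z² = 232² + y²
z = √(232² + 129²) = √70465
dz/dt = y/z · dy/dt = 129/√70465 · 5 = 129√70465/14093 ≈ 2.43 m/s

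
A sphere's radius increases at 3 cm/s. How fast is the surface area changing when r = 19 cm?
456π cm²/s

S = 4πr²
dS/dt = dS/dr · dr/dt = 8πr · 3
At r = 19: dS/dt = 456π cm²/s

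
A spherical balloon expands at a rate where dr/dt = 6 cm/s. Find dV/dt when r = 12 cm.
3456π cm³/s

V = (4/3)πr³
dV/dt = dV/dr · dr/dt = 4πr² · 6
At r = 12: dV/dt = 3456π cm³/s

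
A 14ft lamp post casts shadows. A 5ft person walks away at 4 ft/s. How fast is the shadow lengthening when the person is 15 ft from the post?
20/9 ft/s

By similar triangles: 14/(x+s) = 5/s
Solving: s = 5x/9
ds/dt = 5/9 · dx/dt = 5/9 · 4 = 20/9 ft/s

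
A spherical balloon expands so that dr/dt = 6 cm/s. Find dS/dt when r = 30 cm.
1440π cm²/s

S = 4πr²
dS/dt = dS/dr · dr/dt = 8πr · 6
At r = 30: dS/dt = 1440π cm²/s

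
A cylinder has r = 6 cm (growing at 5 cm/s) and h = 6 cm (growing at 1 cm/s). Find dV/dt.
396π cm³/s

V = πr²h
dV/dt = 2πrh·dr/dt + πr²·dh/dt
= 2π(6)(6)(5) + π(6)²(1)
= 396π cm³/s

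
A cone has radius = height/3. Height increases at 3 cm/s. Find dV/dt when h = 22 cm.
484π/3 cm³/s

V = (1/3)π(h/3)²h = πh³/27
dV/dt = πh²/9 · 3
At h = 22: dV/dt = 484π/3 cm³/s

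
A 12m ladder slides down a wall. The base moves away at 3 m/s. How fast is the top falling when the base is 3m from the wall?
√15/5 ≈ 0.7746 m/s

x² + y² = 12²
2x·dx/dt + 2y·dy/dt = 0
dy/dt = -x/y · dx/dt = -3/(3√15) · 3 = -√15/5 m/s
The top is descending at √15/5 ≈ 0.7746 m/s.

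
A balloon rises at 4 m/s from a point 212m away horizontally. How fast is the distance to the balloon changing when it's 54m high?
108√11965/11965 ≈ 0.9873 m/s

z² = 212² + y²
z = √(212² + 54²) = 2√11965
dz/dt = y/z · dy/dt = 54/(2√11965) · 4 = 108√11965/11965 ≈ 0.9873 m/s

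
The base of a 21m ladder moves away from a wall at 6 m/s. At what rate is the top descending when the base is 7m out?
3√2/2 ≈ 2.121 m/s

x² + y² = 21²
2x·dx/dt + 2y·dy/dt = 0
dy/dt = -x/y · dx/dt = -7/(14√2) · 6 = -3√2/2 m/s
The top is descending at 3√2/2 ≈ 2.121 m/s.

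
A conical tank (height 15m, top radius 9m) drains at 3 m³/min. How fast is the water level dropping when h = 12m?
25/(432π) ≈ 0.01842 m/min

r/h = 9/15, so r = (3/5)h
V = (1/3)πr²h = (1/3)π((3/5)h)²h = (3/25)πh³
dV/dh = (9/25)πh²
dh/dt = (dV/dt)/(dV/dh) = -3/((9/25)π·12²) = -25/(432π) m/min
The level is dropping at 25/(432π) ≈ 0.01842 m/min.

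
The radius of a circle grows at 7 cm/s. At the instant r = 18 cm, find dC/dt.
14π cm/s

C = 2πr
dC/dt = 2π · dr/dt = 2π · 7 = 14π cm/s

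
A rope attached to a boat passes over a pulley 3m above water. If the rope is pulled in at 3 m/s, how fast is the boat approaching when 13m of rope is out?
39√10/40 ≈ 3.083 m/s

rope² = x² + 3²
x = √(13² - 3²) = 4√10
dx/dt = (rope/x) · d(rope)/dt = (13/(4√10)) · (-3) = -39√10/40 m/s
The boat approaches at 39√10/40 ≈ 3.083 m/s.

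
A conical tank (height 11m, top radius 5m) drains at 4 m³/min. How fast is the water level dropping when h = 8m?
121/(400π) ≈ 0.09629 m/min

r/h = 5/11, so r = (5/11)h
V = (1/3)πr²h = (1/3)π((5/11)h)²h = (25/363)πh³
dV/dh = (25/121)πh²
dh/dt = (dV/dt)/(dV/dh) = -4/((25/121)π·8²) = -121/(400π) m/min
The level is dropping at 121/(400π) ≈ 0.09629 m/min.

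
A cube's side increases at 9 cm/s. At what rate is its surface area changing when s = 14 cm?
1512 cm²/s

A = 6s²
dA/dt = 12s · ds/dt = 12·14·9 = 1512 cm²/s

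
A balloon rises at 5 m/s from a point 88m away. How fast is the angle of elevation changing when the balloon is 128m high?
0.018236 rad/s

tan(θ) = y/88
sec²(θ) · dθ/dt = (1/88) · dy/dt
dθ/dt = cos²(θ)/88 · 5 = 88/(88² + 128²) · 5
dθ/dt = 0.018236 rad/s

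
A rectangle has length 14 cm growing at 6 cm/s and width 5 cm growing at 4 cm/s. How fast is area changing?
86 cm²/s

A = lw
dA/dt = w·dl/dt + l·dw/dt = 5·6 + 14·4 = 86 cm²/s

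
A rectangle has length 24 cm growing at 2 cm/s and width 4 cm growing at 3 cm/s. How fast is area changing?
80 cm²/s

A = lw
dA/dt = w·dl/dt + l·dw/dt = 4·2 + 24·3 = 80 cm²/s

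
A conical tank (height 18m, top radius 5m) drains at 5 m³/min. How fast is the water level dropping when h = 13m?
324/(845π) ≈ 0.1221 m/min

r/h = 5/18, so r = (5/18)h
V = (1/3)πr²h = (1/3)π((5/18)h)²h = (25/972)πh³
dV/dh = (25/324)πh²
dh/dt = (dV/dt)/(dV/dh) = -5/((25/324)π·13²) = -324/(845π) m/min
The level is dropping at 324/(845π) ≈ 0.1221 m/min.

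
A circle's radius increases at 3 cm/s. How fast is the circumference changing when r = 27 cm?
6π cm/s

C = 2πr
dC/dt = 2π · dr/dt = 2π · 3 = 6π cm/s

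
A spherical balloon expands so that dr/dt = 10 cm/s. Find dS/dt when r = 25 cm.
2000π cm²/s

S = 4πr²
dS/dt = dS/dr · dr/dt = 8πr · 10
At r = 25: dS/dt = 2000π cm²/s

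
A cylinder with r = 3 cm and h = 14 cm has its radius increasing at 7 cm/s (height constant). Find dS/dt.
280π cm²/s

S = 2πrh + 2πr² (lateral + bases)
dS/dt = (2πh + 4πr)·dr/dt = (2π·14 + 4π·3)·7
= 280π cm²/s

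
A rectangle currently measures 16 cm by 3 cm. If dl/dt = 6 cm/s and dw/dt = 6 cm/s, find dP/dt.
24 cm/s

P = 2(l + w)
dP/dt = 2(dl/dt + dw/dt) = 2(6 + 6) = 24 cm/s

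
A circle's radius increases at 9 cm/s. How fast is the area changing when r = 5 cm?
90π cm²/s

A = πr²
dA/dt = 2πr · dr/dt = 2π(5)(9) = 90π cm²/s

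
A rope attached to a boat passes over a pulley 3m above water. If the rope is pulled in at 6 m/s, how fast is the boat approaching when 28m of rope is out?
168√31/155 ≈ 6.035 m/s

rope² = x² + 3²
x = √(28² - 3²) = 5√31
dx/dt = (rope/x) · d(rope)/dt = (28/(5√31)) · (-6) = -168√31/155 m/s
The boat approaches at 168√31/155 ≈ 6.035 m/s.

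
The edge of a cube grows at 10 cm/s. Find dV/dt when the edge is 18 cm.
9720 cm³/s

V = s³
dV/dt = 3s² · ds/dt = 3·18²·10 = 9720 cm³/s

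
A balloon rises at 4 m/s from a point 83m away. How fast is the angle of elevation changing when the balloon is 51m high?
0.034984 rad/s

tan(θ) = y/83
sec²(θ) · dθ/dt = (1/83) · dy/dt
dθ/dt = cos²(θ)/83 · 4 = 83/(83² + 51²) · 4
dθ/dt = 0.034984 rad/s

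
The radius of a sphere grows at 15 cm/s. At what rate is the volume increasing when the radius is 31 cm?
57660π cm³/s

V = (4/3)πr³
dV/dt = dV/dr · dr/dt = 4πr² · 15
At r = 31: dV/dt = 57660π cm³/s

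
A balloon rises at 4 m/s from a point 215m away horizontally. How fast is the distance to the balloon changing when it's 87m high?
174√53794/26897 ≈ 1.5 m/s

z² = 215² + y²
z = √(215² + 87²) = √53794
dz/dt = y/z · dy/dt = 87/√53794 · 4 = 174√53794/26897 ≈ 1.5 m/s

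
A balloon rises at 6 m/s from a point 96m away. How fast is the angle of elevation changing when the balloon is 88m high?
0.033962 rad/s

tan(θ) = y/96
sec²(θ) · dθ/dt = (1/96) · dy/dt
dθ/dt = cos²(θ)/96 · 6 = 96/(96² + 88²) · 6
dθ/dt = 0.033962 rad/s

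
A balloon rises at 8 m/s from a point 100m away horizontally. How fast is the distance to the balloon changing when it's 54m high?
216√3229/3229 ≈ 3.801 m/s

z² = 100² + y²
z = √(100² + 54²) = 2√3229
dz/dt = y/z · dy/dt = 54/(2√3229) · 8 = 216√3229/3229 ≈ 3.801 m/s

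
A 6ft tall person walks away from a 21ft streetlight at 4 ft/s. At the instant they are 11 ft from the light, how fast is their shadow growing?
8/5 ft/s

By similar triangles: 21/(x+s) = 6/s
Solving: s = 6x/15
ds/dt = 6/15 · dx/dt = 2/5 · 4 = 8/5 ft/s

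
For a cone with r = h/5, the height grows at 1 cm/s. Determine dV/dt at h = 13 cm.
169π/25 cm³/s

V = (1/3)π(h/5)²h = πh³/75
dV/dt = πh²/25 · 1
At h = 13: dV/dt = 169π/25 cm³/s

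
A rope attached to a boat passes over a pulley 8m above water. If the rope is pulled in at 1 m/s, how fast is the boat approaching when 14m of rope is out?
7√33/33 ≈ 1.219 m/s

rope² = x² + 8²
x = √(14² - 8²) = 2√33
dx/dt = (rope/x) · d(rope)/dt = (14/(2√33)) · (-1) = -7√33/33 m/s
The boat approaches at 7√33/33 ≈ 1.219 m/s.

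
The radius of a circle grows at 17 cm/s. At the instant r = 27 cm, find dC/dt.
34π cm/s

C = 2πr
dC/dt = 2π · dr/dt = 2π · 17 = 34π cm/s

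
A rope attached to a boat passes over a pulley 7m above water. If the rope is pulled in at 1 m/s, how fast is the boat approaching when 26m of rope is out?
26√627/627 ≈ 1.038 m/s

rope² = x² + 7²
x = √(26² - 7²) = √627
dx/dt = (rope/x) · d(rope)/dt = (26/√627) · (-1) = -26√627/627 m/s
The boat approaches at 26√627/627 ≈ 1.038 m/s.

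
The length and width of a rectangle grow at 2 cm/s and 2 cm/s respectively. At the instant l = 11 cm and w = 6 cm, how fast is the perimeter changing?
8 cm/s

P = 2(l + w)
dP/dt = 2(dl/dt + dw/dt) = 2(2 + 2) = 8 cm/s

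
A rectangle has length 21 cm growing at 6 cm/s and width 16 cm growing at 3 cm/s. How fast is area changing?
159 cm²/s

A = lw
dA/dt = w·dl/dt + l·dw/dt = 16·6 + 21·3 = 159 cm²/s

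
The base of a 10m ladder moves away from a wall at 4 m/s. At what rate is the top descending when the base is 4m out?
8√21/21 ≈ 1.746 m/s

x² + y² = 10²
2x·dx/dt + 2y·dy/dt = 0
dy/dt = -x/y · dx/dt = -4/(2√21) · 4 = -8√21/21 m/s
The top is descending at 8√21/21 ≈ 1.746 m/s.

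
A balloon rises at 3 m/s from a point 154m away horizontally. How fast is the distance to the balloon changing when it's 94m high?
141√8138/8138 ≈ 1.563 m/s

z² = 154² + y²
z = √(154² + 94²) = 2√8138
dz/dt = y/z · dy/dt = 94/(2√8138) · 3 = 141√8138/8138 ≈ 1.563 m/s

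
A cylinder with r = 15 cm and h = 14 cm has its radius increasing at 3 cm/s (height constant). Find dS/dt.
264π cm²/s

S = 2πrh + 2πr² (lateral + bases)
dS/dt = (2πh + 4πr)·dr/dt = (2π·14 + 4π·15)·3
= 264π cm²/s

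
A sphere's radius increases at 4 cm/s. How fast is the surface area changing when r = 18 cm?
576π cm²/s

S = 4πr²
dS/dt = dS/dr · dr/dt = 8πr · 4
At r = 18: dS/dt = 576π cm²/s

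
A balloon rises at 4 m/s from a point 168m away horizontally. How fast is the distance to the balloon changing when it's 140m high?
20√61/61 ≈ 2.561 m/s

z² = 168² + y²
z = √(168² + 140²) = 28√61
dz/dt = y/z · dy/dt = 140/(28√61) · 4 = 20√61/61 ≈ 2.561 m/s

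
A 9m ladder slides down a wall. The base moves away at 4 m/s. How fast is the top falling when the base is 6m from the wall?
8√5/5 ≈ 3.578 m/s

x² + y² = 9²
2x·dx/dt + 2y·dy/dt = 0
dy/dt = -x/y · dx/dt = -6/(3√5) · 4 = -8√5/5 m/s
The top is descending at 8√5/5 ≈ 3.578 m/s.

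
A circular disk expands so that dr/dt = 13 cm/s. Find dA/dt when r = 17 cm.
442π cm²/s

A = πr²
dA/dt = 2πr · dr/dt = 2π(17)(13) = 442π cm²/s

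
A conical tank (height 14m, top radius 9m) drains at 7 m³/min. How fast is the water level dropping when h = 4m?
343/(324π) ≈ 0.337 m/min

r/h = 9/14, so r = (9/14)h
V = (1/3)πr²h = (1/3)π((9/14)h)²h = (27/196)πh³
dV/dh = (81/196)πh²
dh/dt = (dV/dt)/(dV/dh) = -7/((81/196)π·4²) = -343/(324π) m/min
The level is dropping at 343/(324π) ≈ 0.337 m/min.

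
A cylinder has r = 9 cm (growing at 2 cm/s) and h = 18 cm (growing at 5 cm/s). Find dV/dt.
1053π cm³/s

V = πr²h
dV/dt = 2πrh·dr/dt + πr²·dh/dt
= 2π(9)(18)(2) + π(9)²(5)
= 1053π cm³/s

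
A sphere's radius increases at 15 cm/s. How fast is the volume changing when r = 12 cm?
8640π cm³/s

V = (4/3)πr³
dV/dt = dV/dr · dr/dt = 4πr² · 15
At r = 12: dV/dt = 8640π cm³/s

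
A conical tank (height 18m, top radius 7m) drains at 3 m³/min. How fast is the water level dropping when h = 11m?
972/(5929π) ≈ 0.05218 m/min

r/h = 7/18, so r = (7/18)h
V = (1/3)πr²h = (1/3)π((7/18)h)²h = (49/972)πh³
dV/dh = (49/324)πh²
dh/dt = (dV/dt)/(dV/dh) = -3/((49/324)π·11²) = -972/(5929π) m/min
The level is dropping at 972/(5929π) ≈ 0.05218 m/min.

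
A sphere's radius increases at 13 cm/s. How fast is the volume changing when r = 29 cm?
43732π cm³/s

V = (4/3)πr³
dV/dt = dV/dr · dr/dt = 4πr² · 13
At r = 29: dV/dt = 43732π cm³/s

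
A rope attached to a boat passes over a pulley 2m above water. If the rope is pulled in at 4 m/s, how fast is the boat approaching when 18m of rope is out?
9√5/5 ≈ 4.025 m/s

rope² = x² + 2²
x = √(18² - 2²) = 8√5
dx/dt = (rope/x) · d(rope)/dt = (18/(8√5)) · (-4) = -9√5/5 m/s
The boat approaches at 9√5/5 ≈ 4.025 m/s.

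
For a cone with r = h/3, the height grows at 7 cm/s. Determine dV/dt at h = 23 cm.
3703π/9 cm³/s

V = (1/3)π(h/3)²h = πh³/27
dV/dt = πh²/9 · 7
At h = 23: dV/dt = 3703π/9 cm³/s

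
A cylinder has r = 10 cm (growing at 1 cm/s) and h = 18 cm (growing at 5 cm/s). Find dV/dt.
860π cm³/s

V = πr²h
dV/dt = 2πrh·dr/dt + πr²·dh/dt
= 2π(10)(18)(1) + π(10)²(5)
= 860π cm³/s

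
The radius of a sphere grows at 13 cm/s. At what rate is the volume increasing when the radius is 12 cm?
7488π cm³/s

V = (4/3)πr³
dV/dt = dV/dr · dr/dt = 4πr² · 13
At r = 12: dV/dt = 7488π cm³/s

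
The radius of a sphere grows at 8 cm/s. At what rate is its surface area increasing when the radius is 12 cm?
768π cm²/s

S = 4πr²
dS/dt = dS/dr · dr/dt = 8πr · 8
At r = 12: dS/dt = 768π cm²/s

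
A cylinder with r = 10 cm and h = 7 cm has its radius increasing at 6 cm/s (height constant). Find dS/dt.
324π cm²/s

S = 2πrh + 2πr² (lateral + bases)
dS/dt = (2πh + 4πr)·dr/dt = (2π·7 + 4π·10)·6
= 324π cm²/s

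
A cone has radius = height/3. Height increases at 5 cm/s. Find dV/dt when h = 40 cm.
8000π/9 cm³/s

V = (1/3)π(h/3)²h = πh³/27
dV/dt = πh²/9 · 5
At h = 40: dV/dt = 8000π/9 cm³/s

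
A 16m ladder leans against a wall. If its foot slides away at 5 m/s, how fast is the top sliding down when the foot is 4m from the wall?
√15/3 ≈ 1.291 m/s

x² + y² = 16²
2x·dx/dt + 2y·dy/dt = 0
dy/dt = -x/y · dx/dt = -4/(4√15) · 5 = -√15/3 m/s
The top is descending at √15/3 ≈ 1.291 m/s.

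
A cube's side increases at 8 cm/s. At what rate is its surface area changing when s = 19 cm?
1824 cm²/s

A = 6s²
dA/dt = 12s · ds/dt = 12·19·8 = 1824 cm²/s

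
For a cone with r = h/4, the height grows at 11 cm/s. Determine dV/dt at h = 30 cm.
2475π/4 cm³/s

V = (1/3)π(h/4)²h = πh³/48
dV/dt = πh²/16 · 11
At h = 30: dV/dt = 2475π/4 cm³/s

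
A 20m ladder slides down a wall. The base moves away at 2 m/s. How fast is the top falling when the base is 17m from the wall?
34√111/111 ≈ 3.227 m/s

x² + y² = 20²
2x·dx/dt + 2y·dy/dt = 0
dy/dt = -x/y · dx/dt = -17/√111 · 2 = -34√111/111 m/s
The top is descending at 34√111/111 ≈ 3.227 m/s.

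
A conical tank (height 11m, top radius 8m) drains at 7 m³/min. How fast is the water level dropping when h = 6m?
847/(2304π) ≈ 0.117 m/min

r/h = 8/11, so r = (8/11)h
V = (1/3)πr²h = (1/3)π((8/11)h)²h = (64/363)πh³
dV/dh = (64/121)πh²
dh/dt = (dV/dt)/(dV/dh) = -7/((64/121)π·6²) = -847/(2304π) m/min
The level is dropping at 847/(2304π) ≈ 0.117 m/min.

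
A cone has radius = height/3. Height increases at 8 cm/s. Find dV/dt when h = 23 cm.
4232π/9 cm³/s

V = (1/3)π(h/3)²h = πh³/27
dV/dt = πh²/9 · 8
At h = 23: dV/dt = 4232π/9 cm³/s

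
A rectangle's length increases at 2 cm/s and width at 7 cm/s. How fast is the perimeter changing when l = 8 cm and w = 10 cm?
18 cm/s

P = 2(l + w)
dP/dt = 2(dl/dt + dw/dt) = 2(2 + 7) = 18 cm/s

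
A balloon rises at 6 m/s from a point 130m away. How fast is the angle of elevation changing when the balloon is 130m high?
0.023077 rad/s

tan(θ) = y/130
sec²(θ) · dθ/dt = (1/130) · dy/dt
dθ/dt = cos²(θ)/130 · 6 = 130/(130² + 130²) · 6
dθ/dt = 0.023077 rad/s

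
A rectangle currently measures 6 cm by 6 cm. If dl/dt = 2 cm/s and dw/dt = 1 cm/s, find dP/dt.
6 cm/s

P = 2(l + w)
dP/dt = 2(dl/dt + dw/dt) = 2(2 + 1) = 6 cm/s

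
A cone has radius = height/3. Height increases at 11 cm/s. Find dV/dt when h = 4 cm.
176π/9 cm³/s

V = (1/3)π(h/3)²h = πh³/27
dV/dt = πh²/9 · 11
At h = 4: dV/dt = 176π/9 cm³/s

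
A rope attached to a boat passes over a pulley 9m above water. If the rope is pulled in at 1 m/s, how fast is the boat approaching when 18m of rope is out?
2√3/3 ≈ 1.155 m/s

rope² = x² + 9²
x = √(18² - 9²) = 9√3
dx/dt = (rope/x) · d(rope)/dt = (18/(9√3)) · (-1) = -2√3/3 m/s
The boat approaches at 2√3/3 ≈ 1.155 m/s.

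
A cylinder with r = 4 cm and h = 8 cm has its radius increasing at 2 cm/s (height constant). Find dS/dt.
64π cm²/s

S = 2πrh + 2πr² (lateral + bases)
dS/dt = (2πh + 4πr)·dr/dt = (2π·8 + 4π·4)·2
= 64π cm²/s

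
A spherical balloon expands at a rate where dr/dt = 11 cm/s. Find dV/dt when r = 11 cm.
5324π cm³/s

V = (4/3)πr³
dV/dt = dV/dr · dr/dt = 4πr² · 11
At r = 11: dV/dt = 5324π cm³/s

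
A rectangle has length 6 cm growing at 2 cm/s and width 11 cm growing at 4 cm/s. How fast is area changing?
46 cm²/s

A = lw
dA/dt = w·dl/dt + l·dw/dt = 11·2 + 6·4 = 46 cm²/s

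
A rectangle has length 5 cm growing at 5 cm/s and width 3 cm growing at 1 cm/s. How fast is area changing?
20 cm²/s

A = lw
dA/dt = w·dl/dt + l·dw/dt = 3·5 + 5·1 = 20 cm²/s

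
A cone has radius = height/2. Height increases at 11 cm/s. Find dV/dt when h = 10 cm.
275π cm³/s

V = (1/3)π(h/2)²h = πh³/12
dV/dt = πh²/4 · 11
At h = 10: dV/dt = 275π cm³/s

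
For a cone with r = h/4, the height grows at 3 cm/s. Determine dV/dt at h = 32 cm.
192π cm³/s

V = (1/3)π(h/4)²h = πh³/48
dV/dt = πh²/16 · 3
At h = 32: dV/dt = 192π cm³/s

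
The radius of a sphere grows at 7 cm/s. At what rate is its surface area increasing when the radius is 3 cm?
168π cm²/s

S = 4πr²
dS/dt = dS/dr · dr/dt = 8πr · 7
At r = 3: dS/dt = 168π cm²/s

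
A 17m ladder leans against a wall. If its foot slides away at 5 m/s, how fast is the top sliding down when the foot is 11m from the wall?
55√42/84 ≈ 4.243 m/s

x² + y² = 17²
2x·dx/dt + 2y·dy/dt = 0
dy/dt = -x/y · dx/dt = -11/(2√42) · 5 = -55√42/84 m/s
The top is descending at 55√42/84 ≈ 4.243 m/s.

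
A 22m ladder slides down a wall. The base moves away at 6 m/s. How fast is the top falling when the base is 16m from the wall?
16√57/19 ≈ 6.358 m/s

x² + y² = 22²
2x·dx/dt + 2y·dy/dt = 0
dy/dt = -x/y · dx/dt = -16/(2√57) · 6 = -16√57/19 m/s
The top is descending at 16√57/19 ≈ 6.358 m/s.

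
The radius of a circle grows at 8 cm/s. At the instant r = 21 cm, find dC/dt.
16π cm/s

C = 2πr
dC/dt = 2π · dr/dt = 2π · 8 = 16π cm/s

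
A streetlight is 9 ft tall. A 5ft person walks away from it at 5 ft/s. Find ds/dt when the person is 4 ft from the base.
25/4 ft/s

By similar triangles: 9/(x+s) = 5/s
Solving: s = 5x/4
ds/dt = 5/4 · dx/dt = 5/4 · 5 = 25/4 ft/s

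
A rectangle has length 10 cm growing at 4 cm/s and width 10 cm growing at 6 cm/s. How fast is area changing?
100 cm²/s

A = lw
dA/dt = w·dl/dt + l·dw/dt = 10·4 + 10·6 = 100 cm²/s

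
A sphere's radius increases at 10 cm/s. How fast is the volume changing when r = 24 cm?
23040π cm³/s

V = (4/3)πr³
dV/dt = dV/dr · dr/dt = 4πr² · 10
At r = 24: dV/dt = 23040π cm³/s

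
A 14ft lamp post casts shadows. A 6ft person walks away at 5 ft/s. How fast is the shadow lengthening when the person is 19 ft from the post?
15/4 ft/s

By similar triangles: 14/(x+s) = 6/s
Solving: s = 6x/8
ds/dt = 6/8 · dx/dt = 3/4 · 5 = 15/4 ft/s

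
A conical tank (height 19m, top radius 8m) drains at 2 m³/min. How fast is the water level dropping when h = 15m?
361/(7200π) ≈ 0.01596 m/min

r/h = 8/19, so r = (8/19)h
V = (1/3)πr²h = (1/3)π((8/19)h)²h = (64/1083)πh³
dV/dh = (64/361)πh²
dh/dt = (dV/dt)/(dV/dh) = -2/((64/361)π·15²) = -361/(7200π) m/min
The level is dropping at 361/(7200π) ≈ 0.01596 m/min.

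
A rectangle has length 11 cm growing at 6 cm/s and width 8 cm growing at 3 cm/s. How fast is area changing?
81 cm²/s

A = lw
dA/dt = w·dl/dt + l·dw/dt = 8·6 + 11·3 = 81 cm²/s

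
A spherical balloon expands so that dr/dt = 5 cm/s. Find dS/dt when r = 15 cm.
600π cm²/s

S = 4πr²
dS/dt = dS/dr · dr/dt = 8πr · 5
At r = 15: dS/dt = 600π cm²/s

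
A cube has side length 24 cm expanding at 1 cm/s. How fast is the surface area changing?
288 cm²/s

A = 6s²
dA/dt = 12s · ds/dt = 12·24·1 = 288 cm²/s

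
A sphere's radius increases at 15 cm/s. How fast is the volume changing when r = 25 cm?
37500π cm³/s

V = (4/3)πr³
dV/dt = dV/dr · dr/dt = 4πr² · 15
At r = 25: dV/dt = 37500π cm³/s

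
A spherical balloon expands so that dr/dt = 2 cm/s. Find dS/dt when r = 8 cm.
128π cm²/s

S = 4πr²
dS/dt = dS/dr · dr/dt = 8πr · 2
At r = 8: dS/dt = 128π cm²/s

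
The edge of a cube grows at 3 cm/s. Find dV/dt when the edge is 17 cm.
2601 cm³/s

V = s³
dV/dt = 3s² · ds/dt = 3·17²·3 = 2601 cm³/s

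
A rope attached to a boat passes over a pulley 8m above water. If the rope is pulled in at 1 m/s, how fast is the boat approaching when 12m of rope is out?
3√5/5 ≈ 1.342 m/s

rope² = x² + 8²
x = √(12² - 8²) = 4√5
dx/dt = (rope/x) · d(rope)/dt = (12/(4√5)) · (-1) = -3√5/5 m/s
The boat approaches at 3√5/5 ≈ 1.342 m/s.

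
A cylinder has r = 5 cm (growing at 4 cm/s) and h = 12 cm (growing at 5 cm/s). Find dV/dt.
605π cm³/s

V = πr²h
dV/dt = 2πrh·dr/dt + πr²·dh/dt
= 2π(5)(12)(4) + π(5)²(5)
= 605π cm³/s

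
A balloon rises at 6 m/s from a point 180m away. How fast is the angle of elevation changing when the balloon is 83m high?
0.027489 rad/s

tan(θ) = y/180
sec²(θ) · dθ/dt = (1/180) · dy/dt
dθ/dt = cos²(θ)/180 · 6 = 180/(180² + 83²) · 6
dθ/dt = 0.027489 rad/s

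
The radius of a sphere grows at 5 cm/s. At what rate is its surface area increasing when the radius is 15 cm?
600π cm²/s

S = 4πr²
dS/dt = dS/dr · dr/dt = 8πr · 5
At r = 15: dS/dt = 600π cm²/s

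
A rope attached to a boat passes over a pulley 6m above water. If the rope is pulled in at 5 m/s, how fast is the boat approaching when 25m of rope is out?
125√589/589 ≈ 5.151 m/s

rope² = x² + 6²
x = √(25² - 6²) = √589
dx/dt = (rope/x) · d(rope)/dt = (25/√589) · (-5) = -125√589/589 m/s
The boat approaches at 125√589/589 ≈ 5.151 m/s.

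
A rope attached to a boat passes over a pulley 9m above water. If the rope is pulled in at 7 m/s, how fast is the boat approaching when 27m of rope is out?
21√2/4 ≈ 7.425 m/s

rope² = x² + 9²
x = √(27² - 9²) = 18√2
dx/dt = (rope/x) · d(rope)/dt = (27/(18√2)) · (-7) = -21√2/4 m/s
The boat approaches at 21√2/4 ≈ 7.425 m/s.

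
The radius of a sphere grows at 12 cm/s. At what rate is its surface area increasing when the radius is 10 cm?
960π cm²/s

S = 4πr²
dS/dt = dS/dr · dr/dt = 8πr · 12
At r = 10: dS/dt = 960π cm²/s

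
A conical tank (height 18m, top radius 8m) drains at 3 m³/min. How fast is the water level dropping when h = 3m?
27/(16π) ≈ 0.5371 m/min

r/h = 8/18, so r = (4/9)h
V = (1/3)πr²h = (1/3)π((4/9)h)²h = (16/243)πh³
dV/dh = (16/81)πh²
dh/dt = (dV/dt)/(dV/dh) = -3/((16/81)π·3²) = -27/(16π) m/min
The level is dropping at 27/(16π) ≈ 0.5371 m/min.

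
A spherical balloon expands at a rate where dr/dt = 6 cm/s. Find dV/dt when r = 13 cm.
4056π cm³/s

V = (4/3)πr³
dV/dt = dV/dr · dr/dt = 4πr² · 6
At r = 13: dV/dt = 4056π cm³/s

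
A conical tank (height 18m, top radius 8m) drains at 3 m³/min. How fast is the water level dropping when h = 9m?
3/(16π) ≈ 0.05968 m/min

r/h = 8/18, so r = (4/9)h
V = (1/3)πr²h = (1/3)π((4/9)h)²h = (16/243)πh³
dV/dh = (16/81)πh²
dh/dt = (dV/dt)/(dV/dh) = -3/((16/81)π·9²) = -3/(16π) m/min
The level is dropping at 3/(16π) ≈ 0.05968 m/min.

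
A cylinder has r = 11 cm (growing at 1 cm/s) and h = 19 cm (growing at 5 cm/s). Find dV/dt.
1023π cm³/s

V = πr²h
dV/dt = 2πrh·dr/dt + πr²·dh/dt
= 2π(11)(19)(1) + π(11)²(5)
= 1023π cm³/s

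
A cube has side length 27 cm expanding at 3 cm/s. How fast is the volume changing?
6561 cm³/s

V = s³
dV/dt = 3s² · ds/dt = 3·27²·3 = 6561 cm³/s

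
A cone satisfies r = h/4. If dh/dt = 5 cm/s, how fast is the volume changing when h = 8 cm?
20π cm³/s

V = (1/3)π(h/4)²h = πh³/48
dV/dt = πh²/16 · 5
At h = 8: dV/dt = 20π cm³/s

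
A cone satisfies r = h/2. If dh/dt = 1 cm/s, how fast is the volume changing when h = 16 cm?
64π cm³/s

V = (1/3)π(h/2)²h = πh³/12
dV/dt = πh²/4 · 1
At h = 16: dV/dt = 64π cm³/s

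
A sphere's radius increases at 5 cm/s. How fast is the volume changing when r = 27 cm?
14580π cm³/s

V = (4/3)πr³
dV/dt = dV/dr · dr/dt = 4πr² · 5
At r = 27: dV/dt = 14580π cm³/s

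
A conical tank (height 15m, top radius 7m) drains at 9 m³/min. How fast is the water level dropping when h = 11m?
2025/(5929π) ≈ 0.1087 m/min

r/h = 7/15, so r = (7/15)h
V = (1/3)πr²h = (1/3)π((7/15)h)²h = (49/675)πh³
dV/dh = (49/225)πh²
dh/dt = (dV/dt)/(dV/dh) = -9/((49/225)π·11²) = -2025/(5929π) m/min
The level is dropping at 2025/(5929π) ≈ 0.1087 m/min.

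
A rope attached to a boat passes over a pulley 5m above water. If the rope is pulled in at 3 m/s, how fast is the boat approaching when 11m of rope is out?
11√6/8 ≈ 3.368 m/s

rope² = x² + 5²
x = √(11² - 5²) = 4√6
dx/dt = (rope/x) · d(rope)/dt = (11/(4√6)) · (-3) = -11√6/8 m/s
The boat approaches at 11√6/8 ≈ 3.368 m/s.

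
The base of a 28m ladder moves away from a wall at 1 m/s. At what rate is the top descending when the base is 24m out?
6√13/13 ≈ 1.664 m/s

x² + y² = 28²
2x·dx/dt + 2y·dy/dt = 0
dy/dt = -x/y · dx/dt = -24/(4√13) · 1 = -6√13/13 m/s
The top is descending at 6√13/13 ≈ 1.664 m/s.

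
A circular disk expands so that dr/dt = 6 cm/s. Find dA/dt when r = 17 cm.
204π cm²/s

A = πr²
dA/dt = 2πr · dr/dt = 2π(17)(6) = 204π cm²/s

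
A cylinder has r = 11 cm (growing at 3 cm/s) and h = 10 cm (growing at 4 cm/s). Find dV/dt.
1144π cm³/s

V = πr²h
dV/dt = 2πrh·dr/dt + πr²·dh/dt
= 2π(11)(10)(3) + π(11)²(4)
= 1144π cm³/s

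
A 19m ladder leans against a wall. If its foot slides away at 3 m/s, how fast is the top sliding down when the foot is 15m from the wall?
45√34/68 ≈ 3.859 m/s

x² + y² = 19²
2x·dx/dt + 2y·dy/dt = 0
dy/dt = -x/y · dx/dt = -15/(2√34) · 3 = -45√34/68 m/s
The top is descending at 45√34/68 ≈ 3.859 m/s.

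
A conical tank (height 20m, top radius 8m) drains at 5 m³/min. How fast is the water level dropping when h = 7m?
125/(196π) ≈ 0.203 m/min

r/h = 8/20, so r = (2/5)h
V = (1/3)πr²h = (1/3)π((2/5)h)²h = (4/75)πh³
dV/dh = (4/25)πh²
dh/dt = (dV/dt)/(dV/dh) = -5/((4/25)π·7²) = -125/(196π) m/min
The level is dropping at 125/(196π) ≈ 0.203 m/min.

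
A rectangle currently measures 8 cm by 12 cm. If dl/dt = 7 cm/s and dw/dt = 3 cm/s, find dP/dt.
20 cm/s

P = 2(l + w)
dP/dt = 2(dl/dt + dw/dt) = 2(7 + 3) = 20 cm/s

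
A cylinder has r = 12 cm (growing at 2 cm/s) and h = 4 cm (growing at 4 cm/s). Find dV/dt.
768π cm³/s

V = πr²h
dV/dt = 2πrh·dr/dt + πr²·dh/dt
= 2π(12)(4)(2) + π(12)²(4)
= 768π cm³/s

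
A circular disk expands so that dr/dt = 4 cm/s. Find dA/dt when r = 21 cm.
168π cm²/s

A = πr²
dA/dt = 2πr · dr/dt = 2π(21)(4) = 168π cm²/s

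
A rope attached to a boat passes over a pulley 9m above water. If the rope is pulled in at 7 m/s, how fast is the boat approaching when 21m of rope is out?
49√10/20 ≈ 7.748 m/s

rope² = x² + 9²
x = √(21² - 9²) = 6√10
dx/dt = (rope/x) · d(rope)/dt = (21/(6√10)) · (-7) = -49√10/20 m/s
The boat approaches at 49√10/20 ≈ 7.748 m/s.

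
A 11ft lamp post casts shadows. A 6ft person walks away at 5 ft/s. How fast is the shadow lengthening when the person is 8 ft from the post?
6 ft/s

By similar triangles: 11/(x+s) = 6/s
Solving: s = 6x/5
ds/dt = 6/5 · dx/dt = 6/5 · 5 = 6 ft/s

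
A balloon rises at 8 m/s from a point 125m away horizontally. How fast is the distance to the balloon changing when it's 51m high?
204√18226/9113 ≈ 3.022 m/s

z² = 125² + y²
z = √(125² + 51²) = √18226
dz/dt = y/z · dy/dt = 51/√18226 · 8 = 204√18226/9113 ≈ 3.022 m/s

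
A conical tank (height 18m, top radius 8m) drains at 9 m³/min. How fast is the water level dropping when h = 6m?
81/(64π) ≈ 0.4029 m/min

r/h = 8/18, so r = (4/9)h
V = (1/3)πr²h = (1/3)π((4/9)h)²h = (16/243)πh³
dV/dh = (16/81)πh²
dh/dt = (dV/dt)/(dV/dh) = -9/((16/81)π·6²) = -81/(64π) m/min
The level is dropping at 81/(64π) ≈ 0.4029 m/min.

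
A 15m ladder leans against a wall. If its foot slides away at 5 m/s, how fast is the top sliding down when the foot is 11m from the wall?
55√26/52 ≈ 5.393 m/s

x² + y² = 15²
2x·dx/dt + 2y·dy/dt = 0
dy/dt = -x/y · dx/dt = -11/(2√26) · 5 = -55√26/52 m/s
The top is descending at 55√26/52 ≈ 5.393 m/s.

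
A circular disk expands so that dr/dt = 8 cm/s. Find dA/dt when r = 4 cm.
64π cm²/s

A = πr²
dA/dt = 2πr · dr/dt = 2π(4)(8) = 64π cm²/s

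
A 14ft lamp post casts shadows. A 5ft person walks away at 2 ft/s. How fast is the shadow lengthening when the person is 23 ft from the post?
10/9 ft/s

By similar triangles: 14/(x+s) = 5/s
Solving: s = 5x/9
ds/dt = 5/9 · dx/dt = 5/9 · 2 = 10/9 ft/s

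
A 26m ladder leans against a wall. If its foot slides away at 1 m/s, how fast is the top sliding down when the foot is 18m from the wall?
9√22/44 ≈ 0.9594 m/s

x² + y² = 26²
2x·dx/dt + 2y·dy/dt = 0
dy/dt = -x/y · dx/dt = -18/(4√22) · 1 = -9√22/44 m/s
The top is descending at 9√22/44 ≈ 0.9594 m/s.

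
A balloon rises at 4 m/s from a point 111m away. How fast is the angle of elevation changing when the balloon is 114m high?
0.017538 rad/s

tan(θ) = y/111
sec²(θ) · dθ/dt = (1/111) · dy/dt
dθ/dt = cos²(θ)/111 · 4 = 111/(111² + 114²) · 4
dθ/dt = 0.017538 rad/s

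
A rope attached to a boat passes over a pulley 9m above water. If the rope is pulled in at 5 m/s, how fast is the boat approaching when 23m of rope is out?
115√7/56 ≈ 5.433 m/s

rope² = x² + 9²
x = √(23² - 9²) = 8√7
dx/dt = (rope/x) · d(rope)/dt = (23/(8√7)) · (-5) = -115√7/56 m/s
The boat approaches at 115√7/56 ≈ 5.433 m/s.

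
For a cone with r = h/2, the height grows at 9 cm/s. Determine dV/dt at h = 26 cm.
1521π cm³/s

V = (1/3)π(h/2)²h = πh³/12
dV/dt = πh²/4 · 9
At h = 26: dV/dt = 1521π cm³/s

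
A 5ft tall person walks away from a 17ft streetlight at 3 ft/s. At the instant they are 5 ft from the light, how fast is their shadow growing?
5/4 ft/s

By similar triangles: 17/(x+s) = 5/s
Solving: s = 5x/12
ds/dt = 5/12 · dx/dt = 5/12 · 3 = 5/4 ft/s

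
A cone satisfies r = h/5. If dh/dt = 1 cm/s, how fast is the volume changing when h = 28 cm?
784π/25 cm³/s

V = (1/3)π(h/5)²h = πh³/75
dV/dt = πh²/25 · 1
At h = 28: dV/dt = 784π/25 cm³/s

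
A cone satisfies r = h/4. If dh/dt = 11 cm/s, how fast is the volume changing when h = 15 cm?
2475π/16 cm³/s

V = (1/3)π(h/4)²h = πh³/48
dV/dt = πh²/16 · 11
At h = 15: dV/dt = 2475π/16 cm³/s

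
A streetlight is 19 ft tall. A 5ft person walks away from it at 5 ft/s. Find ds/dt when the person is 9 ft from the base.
25/14 ft/s

By similar triangles: 19/(x+s) = 5/s
Solving: s = 5x/14
ds/dt = 5/14 · dx/dt = 5/14 · 5 = 25/14 ft/s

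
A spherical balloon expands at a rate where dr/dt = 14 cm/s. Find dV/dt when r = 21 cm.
24696π cm³/s

V = (4/3)πr³
dV/dt = dV/dr · dr/dt = 4πr² · 14
At r = 21: dV/dt = 24696π cm³/s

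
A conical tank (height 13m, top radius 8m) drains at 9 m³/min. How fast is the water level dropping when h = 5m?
1521/(1600π) ≈ 0.3026 m/min

r/h = 8/13, so r = (8/13)h
V = (1/3)πr²h = (1/3)π((8/13)h)²h = (64/507)πh³
dV/dh = (64/169)πh²
dh/dt = (dV/dt)/(dV/dh) = -9/((64/169)π·5²) = -1521/(1600π) m/min
The level is dropping at 1521/(1600π) ≈ 0.3026 m/min.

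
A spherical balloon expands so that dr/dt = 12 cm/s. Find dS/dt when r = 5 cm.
480π cm²/s

S = 4πr²
dS/dt = dS/dr · dr/dt = 8πr · 12
At r = 5: dS/dt = 480π cm²/s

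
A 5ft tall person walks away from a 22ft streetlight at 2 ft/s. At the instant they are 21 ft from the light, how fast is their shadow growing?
10/17 ft/s

By similar triangles: 22/(x+s) = 5/s
Solving: s = 5x/17
ds/dt = 5/17 · dx/dt = 5/17 · 2 = 10/17 ft/s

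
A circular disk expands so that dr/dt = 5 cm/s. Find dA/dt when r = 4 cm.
40π cm²/s

A = πr²
dA/dt = 2πr · dr/dt = 2π(4)(5) = 40π cm²/s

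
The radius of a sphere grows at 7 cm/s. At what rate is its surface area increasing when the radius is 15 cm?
840π cm²/s

S = 4πr²
dS/dt = dS/dr · dr/dt = 8πr · 7
At r = 15: dS/dt = 840π cm²/s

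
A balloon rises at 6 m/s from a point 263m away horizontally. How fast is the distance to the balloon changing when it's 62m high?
372√73013/73013 ≈ 1.377 m/s

z² = 263² + y²
z = √(263² + 62²) = √73013
dz/dt = y/z · dy/dt = 62/√73013 · 6 = 372√73013/73013 ≈ 1.377 m/s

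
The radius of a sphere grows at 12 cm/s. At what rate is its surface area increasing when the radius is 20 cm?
1920π cm²/s

S = 4πr²
dS/dt = dS/dr · dr/dt = 8πr · 12
At r = 20: dS/dt = 1920π cm²/s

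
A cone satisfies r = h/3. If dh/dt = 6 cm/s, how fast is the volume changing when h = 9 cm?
54π cm³/s

V = (1/3)π(h/3)²h = πh³/27
dV/dt = πh²/9 · 6
At h = 9: dV/dt = 54π cm³/s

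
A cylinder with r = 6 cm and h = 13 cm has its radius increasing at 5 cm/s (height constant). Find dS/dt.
250π cm²/s

S = 2πrh + 2πr² (lateral + bases)
dS/dt = (2πh + 4πr)·dr/dt = (2π·13 + 4π·6)·5
= 250π cm²/s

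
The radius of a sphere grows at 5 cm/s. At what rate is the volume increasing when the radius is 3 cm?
180π cm³/s

V = (4/3)πr³
dV/dt = dV/dr · dr/dt = 4πr² · 5
At r = 3: dV/dt = 180π cm³/s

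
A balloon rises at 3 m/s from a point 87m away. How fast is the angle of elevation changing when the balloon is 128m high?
0.010896 rad/s

tan(θ) = y/87
sec²(θ) · dθ/dt = (1/87) · dy/dt
dθ/dt = cos²(θ)/87 · 3 = 87/(87² + 128²) · 3
dθ/dt = 0.010896 rad/s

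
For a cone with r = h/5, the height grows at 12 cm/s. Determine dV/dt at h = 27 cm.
8748π/25 cm³/s

V = (1/3)π(h/5)²h = πh³/75
dV/dt = πh²/25 · 12
At h = 27: dV/dt = 8748π/25 cm³/s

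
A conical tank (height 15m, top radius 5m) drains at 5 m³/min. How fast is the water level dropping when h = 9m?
5/(9π) ≈ 0.1768 m/min

r/h = 5/15, so r = (1/3)h
V = (1/3)πr²h = (1/3)π((1/3)h)²h = (1/27)πh³
dV/dh = (1/9)πh²
dh/dt = (dV/dt)/(dV/dh) = -5/((1/9)π·9²) = -5/(9π) m/min
The level is dropping at 5/(9π) ≈ 0.1768 m/min.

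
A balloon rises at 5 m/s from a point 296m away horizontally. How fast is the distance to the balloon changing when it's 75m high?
375√93241/93241 ≈ 1.228 m/s

z² = 296² + y²
z = √(296² + 75²) = √93241
dz/dt = y/z · dy/dt = 75/√93241 · 5 = 375√93241/93241 ≈ 1.228 m/s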